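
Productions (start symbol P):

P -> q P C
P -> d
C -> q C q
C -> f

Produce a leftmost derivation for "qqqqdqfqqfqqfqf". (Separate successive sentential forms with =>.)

P=>qPC=>qqPCC=>qqqPCCC=>qqqqPCCCC=>qqqqdCCCC=>qqqqdqCqCCC=>qqqqdqfqCCC=>qqqqdqfqqCqCC=>qqqqdqfqqfqCC=>qqqqdqfqqfqqCqC=>qqqqdqfqqfqqfqC=>qqqqdqfqqfqqfqf

P => qPC   [P -> q P C]
qPC => qqPCC   [P -> q P C]
qqPCC => qqqPCCC   [P -> q P C]
qqqPCCC => qqqqPCCCC   [P -> q P C]
qqqqPCCCC => qqqqdCCCC   [P -> d]
qqqqdCCCC => qqqqdqCqCCC   [C -> q C q]
qqqqdqCqCCC => qqqqdqfqCCC   [C -> f]
qqqqdqfqCCC => qqqqdqfqqCqCC   [C -> q C q]
qqqqdqfqqCqCC => qqqqdqfqqfqCC   [C -> f]
qqqqdqfqqfqCC => qqqqdqfqqfqqCqC   [C -> q C q]
qqqqdqfqqfqqCqC => qqqqdqfqqfqqfqC   [C -> f]
qqqqdqfqqfqqfqC => qqqqdqfqqfqqfqf   [C -> f]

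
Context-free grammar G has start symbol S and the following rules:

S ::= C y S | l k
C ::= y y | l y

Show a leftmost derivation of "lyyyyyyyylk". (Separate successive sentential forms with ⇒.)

S ⇒ CyS   [S ::= C y S]
CyS ⇒ lyyS   [C ::= l y]
lyyS ⇒ lyyCyS   [S ::= C y S]
lyyCyS ⇒ lyyyyyS   [C ::= y y]
lyyyyyS ⇒ lyyyyyCyS   [S ::= C y S]
lyyyyyCyS ⇒ lyyyyyyyyS   [C ::= y y]
lyyyyyyyyS ⇒ lyyyyyyyylk   [S ::= l k]

S ⇒ CyS ⇒ lyyS ⇒ lyyCyS ⇒ lyyyyyS ⇒ lyyyyyCyS ⇒ lyyyyyyyyS ⇒ lyyyyyyyylk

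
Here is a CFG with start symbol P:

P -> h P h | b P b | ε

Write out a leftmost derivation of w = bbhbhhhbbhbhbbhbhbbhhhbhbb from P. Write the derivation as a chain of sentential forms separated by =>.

P=>bPb=>bbPbb=>bbhPhbb=>bbhbPbhbb=>bbhbhPhbhbb=>bbhbhhPhhbhbb=>bbhbhhhPhhhbhbb=>bbhbhhhbPbhhhbhbb=>bbhbhhhbbPbbhhhbhbb=>bbhbhhhbbhPhbbhhhbhbb=>bbhbhhhbbhbPbhbbhhhbhbb=>bbhbhhhbbhbhPhbhbbhhhbhbb=>bbhbhhhbbhbhbPbhbhbbhhhbhbb=>bbhbhhhbbhbhbbhbhbbhhhbhbb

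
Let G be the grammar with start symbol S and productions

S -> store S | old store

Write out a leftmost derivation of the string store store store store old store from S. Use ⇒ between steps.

S ⇒ store S ⇒ store store S ⇒ store store store S ⇒ store store store store S ⇒ store store store store old store

S ⇒ store S   [S -> store S]
store S ⇒ store store S   [S -> store S]
store store S ⇒ store store store S   [S -> store S]
store store store S ⇒ store store store store S   [S -> store S]
store store store store S ⇒ store store store store old store   [S -> old store]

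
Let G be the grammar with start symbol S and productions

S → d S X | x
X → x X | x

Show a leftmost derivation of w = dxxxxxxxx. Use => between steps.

S => dSX   [S → d S X]
dSX => dxX   [S → x]
dxX => dxxX   [X → x X]
dxxX => dxxxX   [X → x X]
dxxxX => dxxxxX   [X → x X]
dxxxxX => dxxxxxX   [X → x X]
dxxxxxX => dxxxxxxX   [X → x X]
dxxxxxxX => dxxxxxxxX   [X → x X]
dxxxxxxxX => dxxxxxxxx   [X → x]

S=>dSX=>dxX=>dxxX=>dxxxX=>dxxxxX=>dxxxxxX=>dxxxxxxX=>dxxxxxxxX=>dxxxxxxxx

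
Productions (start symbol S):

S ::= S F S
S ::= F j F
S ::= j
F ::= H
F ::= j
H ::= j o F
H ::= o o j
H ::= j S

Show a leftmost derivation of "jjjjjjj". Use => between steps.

S => FjF   [S ::= F j F]
FjF => jjF   [F ::= j]
jjF => jjH   [F ::= H]
jjH => jjjS   [H ::= j S]
jjjS => jjjFjF   [S ::= F j F]
jjjFjF => jjjHjF   [F ::= H]
jjjHjF => jjjjSjF   [H ::= j S]
jjjjSjF => jjjjjjF   [S ::= j]
jjjjjjF => jjjjjjj   [F ::= j]

S => FjF => jjF => jjH => jjjS => jjjFjF => jjjHjF => jjjjSjF => jjjjjjF => jjjjjjj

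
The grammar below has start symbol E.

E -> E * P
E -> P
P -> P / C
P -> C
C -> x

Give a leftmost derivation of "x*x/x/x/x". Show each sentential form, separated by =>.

E=>E*P=>P*P=>C*P=>x*P=>x*P/C=>x*P/C/C=>x*P/C/C/C=>x*C/C/C/C=>x*x/C/C/C=>x*x/x/C/C=>x*x/x/x/C=>x*x/x/x/x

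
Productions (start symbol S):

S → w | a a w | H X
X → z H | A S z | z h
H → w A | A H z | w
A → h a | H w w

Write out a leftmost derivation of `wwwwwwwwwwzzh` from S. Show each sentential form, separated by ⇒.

S ⇒ HX ⇒ AHzX ⇒ HwwHzX ⇒ wwwHzX ⇒ wwwwAzX ⇒ wwwwHwwzX ⇒ wwwwwAwwzX ⇒ wwwwwHwwwwzX ⇒ wwwwwwwwwwzX ⇒ wwwwwwwwwwzzh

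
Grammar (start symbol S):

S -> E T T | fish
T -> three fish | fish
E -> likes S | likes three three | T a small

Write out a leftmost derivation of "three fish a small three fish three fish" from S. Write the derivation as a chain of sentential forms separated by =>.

S => E T T => T a small T T => three fish a small T T => three fish a small three fish T => three fish a small three fish three fish

S => E T T   [S -> E T T]
E T T => T a small T T   [E -> T a small]
T a small T T => three fish a small T T   [T -> three fish]
three fish a small T T => three fish a small three fish T   [T -> three fish]
three fish a small three fish T => three fish a small three fish three fish   [T -> three fish]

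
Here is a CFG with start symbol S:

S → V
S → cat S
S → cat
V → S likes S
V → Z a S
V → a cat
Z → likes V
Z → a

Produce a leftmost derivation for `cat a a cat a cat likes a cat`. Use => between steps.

S => cat S => cat V => cat Z a S => cat a a S => cat a a V => cat a a S likes S => cat a a cat S likes S => cat a a cat V likes S => cat a a cat a cat likes S => cat a a cat a cat likes V => cat a a cat a cat likes a cat

S => cat S   [S → cat S]
cat S => cat V   [S → V]
cat V => cat Z a S   [V → Z a S]
cat Z a S => cat a a S   [Z → a]
cat a a S => cat a a V   [S → V]
cat a a V => cat a a S likes S   [V → S likes S]
cat a a S likes S => cat a a cat S likes S   [S → cat S]
cat a a cat S likes S => cat a a cat V likes S   [S → V]
cat a a cat V likes S => cat a a cat a cat likes S   [V → a cat]
cat a a cat a cat likes S => cat a a cat a cat likes V   [S → V]
cat a a cat a cat likes V => cat a a cat a cat likes a cat   [V → a cat]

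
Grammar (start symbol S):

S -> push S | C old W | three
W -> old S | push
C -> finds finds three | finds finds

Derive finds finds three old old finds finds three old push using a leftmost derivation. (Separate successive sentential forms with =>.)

S => C old W => finds finds three old W => finds finds three old old S => finds finds three old old C old W => finds finds three old old finds finds three old W => finds finds three old old finds finds three old push

S => C old W   [S -> C old W]
C old W => finds finds three old W   [C -> finds finds three]
finds finds three old W => finds finds three old old S   [W -> old S]
finds finds three old old S => finds finds three old old C old W   [S -> C old W]
finds finds three old old C old W => finds finds three old old finds finds three old W   [C -> finds finds three]
finds finds three old old finds finds three old W => finds finds three old old finds finds three old push   [W -> push]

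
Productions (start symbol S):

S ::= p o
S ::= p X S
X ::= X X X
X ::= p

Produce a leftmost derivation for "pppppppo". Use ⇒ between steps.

S ⇒ pXS   [S ::= p X S]
pXS ⇒ pXXXS   [X ::= X X X]
pXXXS ⇒ pXXXXXS   [X ::= X X X]
pXXXXXS ⇒ ppXXXXS   [X ::= p]
ppXXXXS ⇒ pppXXXS   [X ::= p]
pppXXXS ⇒ ppppXXS   [X ::= p]
ppppXXS ⇒ pppppXS   [X ::= p]
pppppXS ⇒ ppppppS   [X ::= p]
ppppppS ⇒ pppppppo   [S ::= p o]

S ⇒ pXS ⇒ pXXXS ⇒ pXXXXXS ⇒ ppXXXXS ⇒ pppXXXS ⇒ ppppXXS ⇒ pppppXS ⇒ ppppppS ⇒ pppppppo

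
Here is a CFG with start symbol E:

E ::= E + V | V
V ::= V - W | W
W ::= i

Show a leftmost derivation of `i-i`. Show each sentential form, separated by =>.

E => V   [E ::= V]
V => V-W   [V ::= V - W]
V-W => W-W   [V ::= W]
W-W => i-W   [W ::= i]
i-W => i-i   [W ::= i]

E => V => V-W => W-W => i-W => i-i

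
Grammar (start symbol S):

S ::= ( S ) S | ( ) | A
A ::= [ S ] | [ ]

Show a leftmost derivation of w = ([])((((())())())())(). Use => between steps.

S => (S)S   [S ::= ( S ) S]
(S)S => (A)S   [S ::= A]
(A)S => ([])S   [A ::= [ ]]
([])S => ([])(S)S   [S ::= ( S ) S]
([])(S)S => ([])((S)S)S   [S ::= ( S ) S]
([])((S)S)S => ([])(((S)S)S)S   [S ::= ( S ) S]
([])(((S)S)S)S => ([])((((S)S)S)S)S   [S ::= ( S ) S]
([])((((S)S)S)S)S => ([])((((())S)S)S)S   [S ::= ( )]
([])((((())S)S)S)S => ([])((((())())S)S)S   [S ::= ( )]
([])((((())())S)S)S => ([])((((())())())S)S   [S ::= ( )]
([])((((())())())S)S => ([])((((())())())())S   [S ::= ( )]
([])((((())())())())S => ([])((((())())())())()   [S ::= ( )]

S=>(S)S=>(A)S=>([])S=>([])(S)S=>([])((S)S)S=>([])(((S)S)S)S=>([])((((S)S)S)S)S=>([])((((())S)S)S)S=>([])((((())())S)S)S=>([])((((())())())S)S=>([])((((())())())())S=>([])((((())())())())()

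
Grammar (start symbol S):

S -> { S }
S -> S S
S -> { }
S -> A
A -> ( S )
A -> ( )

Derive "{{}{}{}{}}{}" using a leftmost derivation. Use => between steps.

S => SS   [S -> S S]
SS => {S}S   [S -> { S }]
{S}S => {SS}S   [S -> S S]
{SS}S => {SSS}S   [S -> S S]
{SSS}S => {SSSS}S   [S -> S S]
{SSSS}S => {{}SSS}S   [S -> { }]
{{}SSS}S => {{}{}SS}S   [S -> { }]
{{}{}SS}S => {{}{}{}S}S   [S -> { }]
{{}{}{}S}S => {{}{}{}{}}S   [S -> { }]
{{}{}{}{}}S => {{}{}{}{}}{}   [S -> { }]

S=>SS=>{S}S=>{SS}S=>{SSS}S=>{SSSS}S=>{{}SSS}S=>{{}{}SS}S=>{{}{}{}S}S=>{{}{}{}{}}S=>{{}{}{}{}}{}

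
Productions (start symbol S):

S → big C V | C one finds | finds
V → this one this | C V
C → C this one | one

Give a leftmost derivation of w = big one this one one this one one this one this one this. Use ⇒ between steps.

S ⇒ big C V   [S → big C V]
big C V ⇒ big C this one V   [C → C this one]
big C this one V ⇒ big one this one V   [C → one]
big one this one V ⇒ big one this one C V   [V → C V]
big one this one C V ⇒ big one this one C this one V   [C → C this one]
big one this one C this one V ⇒ big one this one one this one V   [C → one]
big one this one one this one V ⇒ big one this one one this one C V   [V → C V]
big one this one one this one C V ⇒ big one this one one this one C this one V   [C → C this one]
big one this one one this one C this one V ⇒ big one this one one this one one this one V   [C → one]
big one this one one this one one this one V ⇒ big one this one one this one one this one this one this   [V → this one this]

S ⇒ big C V ⇒ big C this one V ⇒ big one this one V ⇒ big one this one C V ⇒ big one this one C this one V ⇒ big one this one one this one V ⇒ big one this one one this one C V ⇒ big one this one one this one C this one V ⇒ big one this one one this one one this one V ⇒ big one this one one this one one this one this one this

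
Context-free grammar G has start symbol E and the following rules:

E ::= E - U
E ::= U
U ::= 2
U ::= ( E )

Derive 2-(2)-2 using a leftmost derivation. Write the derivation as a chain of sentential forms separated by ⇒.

E⇒E-U⇒E-U-U⇒U-U-U⇒2-U-U⇒2-(E)-U⇒2-(U)-U⇒2-(2)-U⇒2-(2)-2

E ⇒ E-U   [E ::= E - U]
E-U ⇒ E-U-U   [E ::= E - U]
E-U-U ⇒ U-U-U   [E ::= U]
U-U-U ⇒ 2-U-U   [U ::= 2]
2-U-U ⇒ 2-(E)-U   [U ::= ( E )]
2-(E)-U ⇒ 2-(U)-U   [E ::= U]
2-(U)-U ⇒ 2-(2)-U   [U ::= 2]
2-(2)-U ⇒ 2-(2)-2   [U ::= 2]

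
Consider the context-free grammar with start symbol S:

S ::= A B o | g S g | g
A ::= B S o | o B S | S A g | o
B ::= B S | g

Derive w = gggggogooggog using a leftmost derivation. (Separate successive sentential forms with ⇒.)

S ⇒ gSg ⇒ gABog ⇒ gSAgBog ⇒ gABoAgBog ⇒ gBSoBoAgBog ⇒ gBSSoBoAgBog ⇒ gBSSSoBoAgBog ⇒ ggSSSoBoAgBog ⇒ gggSSoBoAgBog ⇒ ggggSoBoAgBog ⇒ gggggoBoAgBog ⇒ gggggogoAgBog ⇒ gggggogoogBog ⇒ gggggogooggog

S ⇒ gSg   [S ::= g S g]
gSg ⇒ gABog   [S ::= A B o]
gABog ⇒ gSAgBog   [A ::= S A g]
gSAgBog ⇒ gABoAgBog   [S ::= A B o]
gABoAgBog ⇒ gBSoBoAgBog   [A ::= B S o]
gBSoBoAgBog ⇒ gBSSoBoAgBog   [B ::= B S]
gBSSoBoAgBog ⇒ gBSSSoBoAgBog   [B ::= B S]
gBSSSoBoAgBog ⇒ ggSSSoBoAgBog   [B ::= g]
ggSSSoBoAgBog ⇒ gggSSoBoAgBog   [S ::= g]
gggSSoBoAgBog ⇒ ggggSoBoAgBog   [S ::= g]
ggggSoBoAgBog ⇒ gggggoBoAgBog   [S ::= g]
gggggoBoAgBog ⇒ gggggogoAgBog   [B ::= g]
gggggogoAgBog ⇒ gggggogoogBog   [A ::= o]
gggggogoogBog ⇒ gggggogooggog   [B ::= g]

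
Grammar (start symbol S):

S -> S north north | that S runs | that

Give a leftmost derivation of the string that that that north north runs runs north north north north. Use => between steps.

S => S north north => S north north north north => that S runs north north north north => that that S runs runs north north north north => that that S north north runs runs north north north north => that that that north north runs runs north north north north

S => S north north   [S -> S north north]
S north north => S north north north north   [S -> S north north]
S north north north north => that S runs north north north north   [S -> that S runs]
that S runs north north north north => that that S runs runs north north north north   [S -> that S runs]
that that S runs runs north north north north => that that S north north runs runs north north north north   [S -> S north north]
that that S north north runs runs north north north north => that that that north north runs runs north north north north   [S -> that]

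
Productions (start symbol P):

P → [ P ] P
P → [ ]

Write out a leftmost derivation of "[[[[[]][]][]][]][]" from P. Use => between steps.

P => [P]P   [P → [ P ] P]
[P]P => [[P]P]P   [P → [ P ] P]
[[P]P]P => [[[P]P]P]P   [P → [ P ] P]
[[[P]P]P]P => [[[[P]P]P]P]P   [P → [ P ] P]
[[[[P]P]P]P]P => [[[[[]]P]P]P]P   [P → [ ]]
[[[[[]]P]P]P]P => [[[[[]][]]P]P]P   [P → [ ]]
[[[[[]][]]P]P]P => [[[[[]][]][]]P]P   [P → [ ]]
[[[[[]][]][]]P]P => [[[[[]][]][]][]]P   [P → [ ]]
[[[[[]][]][]][]]P => [[[[[]][]][]][]][]   [P → [ ]]

P => [P]P => [[P]P]P => [[[P]P]P]P => [[[[P]P]P]P]P => [[[[[]]P]P]P]P => [[[[[]][]]P]P]P => [[[[[]][]][]]P]P => [[[[[]][]][]][]]P => [[[[[]][]][]][]][]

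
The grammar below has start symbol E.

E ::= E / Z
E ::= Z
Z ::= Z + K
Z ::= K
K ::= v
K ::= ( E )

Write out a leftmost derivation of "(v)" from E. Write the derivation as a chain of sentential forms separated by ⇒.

E⇒Z⇒K⇒(E)⇒(Z)⇒(K)⇒(v)

E ⇒ Z   [E ::= Z]
Z ⇒ K   [Z ::= K]
K ⇒ (E)   [K ::= ( E )]
(E) ⇒ (Z)   [E ::= Z]
(Z) ⇒ (K)   [Z ::= K]
(K) ⇒ (v)   [K ::= v]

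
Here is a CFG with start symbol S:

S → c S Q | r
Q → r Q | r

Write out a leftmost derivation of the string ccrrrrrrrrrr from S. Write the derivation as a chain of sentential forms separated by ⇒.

S ⇒ cSQ   [S → c S Q]
cSQ ⇒ ccSQQ   [S → c S Q]
ccSQQ ⇒ ccrQQ   [S → r]
ccrQQ ⇒ ccrrQQ   [Q → r Q]
ccrrQQ ⇒ ccrrrQQ   [Q → r Q]
ccrrrQQ ⇒ ccrrrrQQ   [Q → r Q]
ccrrrrQQ ⇒ ccrrrrrQQ   [Q → r Q]
ccrrrrrQQ ⇒ ccrrrrrrQQ   [Q → r Q]
ccrrrrrrQQ ⇒ ccrrrrrrrQQ   [Q → r Q]
ccrrrrrrrQQ ⇒ ccrrrrrrrrQ   [Q → r]
ccrrrrrrrrQ ⇒ ccrrrrrrrrrQ   [Q → r Q]
ccrrrrrrrrrQ ⇒ ccrrrrrrrrrr   [Q → r]

S ⇒ cSQ ⇒ ccSQQ ⇒ ccrQQ ⇒ ccrrQQ ⇒ ccrrrQQ ⇒ ccrrrrQQ ⇒ ccrrrrrQQ ⇒ ccrrrrrrQQ ⇒ ccrrrrrrrQQ ⇒ ccrrrrrrrrQ ⇒ ccrrrrrrrrrQ ⇒ ccrrrrrrrrrr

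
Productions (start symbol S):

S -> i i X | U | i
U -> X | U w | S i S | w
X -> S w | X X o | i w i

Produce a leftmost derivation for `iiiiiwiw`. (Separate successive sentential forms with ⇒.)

S ⇒ iiX   [S -> i i X]
iiX ⇒ iiSw   [X -> S w]
iiSw ⇒ iiiiXw   [S -> i i X]
iiiiXw ⇒ iiiiiwiw   [X -> i w i]

S ⇒ iiX ⇒ iiSw ⇒ iiiiXw ⇒ iiiiiwiw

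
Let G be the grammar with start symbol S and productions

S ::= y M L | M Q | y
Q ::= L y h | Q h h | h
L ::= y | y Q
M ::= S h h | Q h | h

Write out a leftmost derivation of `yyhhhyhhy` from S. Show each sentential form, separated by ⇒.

S ⇒ yML   [S ::= y M L]
yML ⇒ yQhL   [M ::= Q h]
yQhL ⇒ yLyhhL   [Q ::= L y h]
yLyhhL ⇒ yyQyhhL   [L ::= y Q]
yyQyhhL ⇒ yyQhhyhhL   [Q ::= Q h h]
yyQhhyhhL ⇒ yyhhhyhhL   [Q ::= h]
yyhhhyhhL ⇒ yyhhhyhhy   [L ::= y]

S ⇒ yML ⇒ yQhL ⇒ yLyhhL ⇒ yyQyhhL ⇒ yyQhhyhhL ⇒ yyhhhyhhL ⇒ yyhhhyhhy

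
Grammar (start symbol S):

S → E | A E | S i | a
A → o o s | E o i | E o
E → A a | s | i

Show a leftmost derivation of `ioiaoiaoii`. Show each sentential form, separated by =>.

S => Si => AEi => EoEi => AaoEi => EoiaoEi => AaoiaoEi => EoiaoiaoEi => ioiaoiaoEi => ioiaoiaoii

S => Si   [S → S i]
Si => AEi   [S → A E]
AEi => EoEi   [A → E o]
EoEi => AaoEi   [E → A a]
AaoEi => EoiaoEi   [A → E o i]
EoiaoEi => AaoiaoEi   [E → A a]
AaoiaoEi => EoiaoiaoEi   [A → E o i]
EoiaoiaoEi => ioiaoiaoEi   [E → i]
ioiaoiaoEi => ioiaoiaoii   [E → i]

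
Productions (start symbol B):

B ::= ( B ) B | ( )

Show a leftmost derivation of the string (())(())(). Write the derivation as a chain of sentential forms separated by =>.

B=>(B)B=>(())B=>(())(B)B=>(())(())B=>(())(())()

B => (B)B   [B ::= ( B ) B]
(B)B => (())B   [B ::= ( )]
(())B => (())(B)B   [B ::= ( B ) B]
(())(B)B => (())(())B   [B ::= ( )]
(())(())B => (())(())()   [B ::= ( )]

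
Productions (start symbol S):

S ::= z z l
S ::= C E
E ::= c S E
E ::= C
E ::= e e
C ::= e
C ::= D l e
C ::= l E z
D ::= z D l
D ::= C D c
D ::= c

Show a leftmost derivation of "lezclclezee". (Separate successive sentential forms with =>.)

S => CE => lEzE => lCzE => lDlezE => lCDclezE => leDclezE => lezDlclezE => lezclclezE => lezclclezee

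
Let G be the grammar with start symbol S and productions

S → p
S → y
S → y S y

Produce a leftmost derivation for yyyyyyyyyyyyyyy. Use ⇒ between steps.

S ⇒ ySy ⇒ yySyy ⇒ yyySyyy ⇒ yyyySyyyy ⇒ yyyyySyyyyy ⇒ yyyyyySyyyyyy ⇒ yyyyyyySyyyyyyy ⇒ yyyyyyyyyyyyyyy

S ⇒ ySy   [S → y S y]
ySy ⇒ yySyy   [S → y S y]
yySyy ⇒ yyySyyy   [S → y S y]
yyySyyy ⇒ yyyySyyyy   [S → y S y]
yyyySyyyy ⇒ yyyyySyyyyy   [S → y S y]
yyyyySyyyyy ⇒ yyyyyySyyyyyy   [S → y S y]
yyyyyySyyyyyy ⇒ yyyyyyySyyyyyyy   [S → y S y]
yyyyyyySyyyyyyy ⇒ yyyyyyyyyyyyyyy   [S → y]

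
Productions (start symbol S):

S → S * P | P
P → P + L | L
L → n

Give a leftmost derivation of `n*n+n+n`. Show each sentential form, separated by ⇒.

S ⇒ S*P ⇒ P*P ⇒ L*P ⇒ n*P ⇒ n*P+L ⇒ n*P+L+L ⇒ n*L+L+L ⇒ n*n+L+L ⇒ n*n+n+L ⇒ n*n+n+n

S ⇒ S*P   [S → S * P]
S*P ⇒ P*P   [S → P]
P*P ⇒ L*P   [P → L]
L*P ⇒ n*P   [L → n]
n*P ⇒ n*P+L   [P → P + L]
n*P+L ⇒ n*P+L+L   [P → P + L]
n*P+L+L ⇒ n*L+L+L   [P → L]
n*L+L+L ⇒ n*n+L+L   [L → n]
n*n+L+L ⇒ n*n+n+L   [L → n]
n*n+n+L ⇒ n*n+n+n   [L → n]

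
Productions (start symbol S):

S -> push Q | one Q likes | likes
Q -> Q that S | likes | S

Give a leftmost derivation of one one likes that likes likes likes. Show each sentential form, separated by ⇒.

S ⇒ one Q likes   [S -> one Q likes]
one Q likes ⇒ one S likes   [Q -> S]
one S likes ⇒ one one Q likes likes   [S -> one Q likes]
one one Q likes likes ⇒ one one Q that S likes likes   [Q -> Q that S]
one one Q that S likes likes ⇒ one one likes that S likes likes   [Q -> likes]
one one likes that S likes likes ⇒ one one likes that likes likes likes   [S -> likes]

S ⇒ one Q likes ⇒ one S likes ⇒ one one Q likes likes ⇒ one one Q that S likes likes ⇒ one one likes that S likes likes ⇒ one one likes that likes likes likes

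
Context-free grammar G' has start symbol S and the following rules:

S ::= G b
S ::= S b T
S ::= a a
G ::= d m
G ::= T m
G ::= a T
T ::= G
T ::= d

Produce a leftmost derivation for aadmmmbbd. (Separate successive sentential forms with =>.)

S => SbT => GbbT => aTbbT => aGbbT => aaTbbT => aaGbbT => aaTmbbT => aaGmbbT => aaTmmbbT => aaGmmbbT => aadmmmbbT => aadmmmbbd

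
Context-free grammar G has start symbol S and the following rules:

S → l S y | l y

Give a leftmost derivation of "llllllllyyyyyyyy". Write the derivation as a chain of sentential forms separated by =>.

S => lSy => llSyy => lllSyyy => llllSyyyy => lllllSyyyyy => llllllSyyyyyy => lllllllSyyyyyyy => llllllllyyyyyyyy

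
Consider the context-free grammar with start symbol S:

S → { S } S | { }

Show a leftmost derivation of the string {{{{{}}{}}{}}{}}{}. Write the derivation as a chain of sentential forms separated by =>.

S => {S}S => {{S}S}S => {{{S}S}S}S => {{{{S}S}S}S}S => {{{{{}}S}S}S}S => {{{{{}}{}}S}S}S => {{{{{}}{}}{}}S}S => {{{{{}}{}}{}}{}}S => {{{{{}}{}}{}}{}}{}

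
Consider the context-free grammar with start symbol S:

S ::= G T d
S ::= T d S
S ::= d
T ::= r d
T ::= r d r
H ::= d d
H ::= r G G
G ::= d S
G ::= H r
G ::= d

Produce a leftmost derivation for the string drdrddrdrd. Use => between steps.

S => GTd => dSTd => dTdSTd => drdrdSTd => drdrddTd => drdrddrdrd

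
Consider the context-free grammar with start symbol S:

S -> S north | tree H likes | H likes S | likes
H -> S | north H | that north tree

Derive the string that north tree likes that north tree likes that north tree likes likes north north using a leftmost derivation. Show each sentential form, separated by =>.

S => H likes S => that north tree likes S => that north tree likes S north => that north tree likes S north north => that north tree likes H likes S north north => that north tree likes that north tree likes S north north => that north tree likes that north tree likes H likes S north north => that north tree likes that north tree likes that north tree likes S north north => that north tree likes that north tree likes that north tree likes likes north north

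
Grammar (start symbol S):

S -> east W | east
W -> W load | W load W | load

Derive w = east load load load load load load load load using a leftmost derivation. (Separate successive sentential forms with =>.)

S => east W   [S -> east W]
east W => east W load W   [W -> W load W]
east W load W => east W load W load W   [W -> W load W]
east W load W load W => east W load load W load W   [W -> W load]
east W load load W load W => east W load W load load W load W   [W -> W load W]
east W load W load load W load W => east load load W load load W load W   [W -> load]
east load load W load load W load W => east load load load load load W load W   [W -> load]
east load load load load load W load W => east load load load load load load load W   [W -> load]
east load load load load load load load W => east load load load load load load load load   [W -> load]

S => east W => east W load W => east W load W load W => east W load load W load W => east W load W load load W load W => east load load W load load W load W => east load load load load load W load W => east load load load load load load load W => east load load load load load load load load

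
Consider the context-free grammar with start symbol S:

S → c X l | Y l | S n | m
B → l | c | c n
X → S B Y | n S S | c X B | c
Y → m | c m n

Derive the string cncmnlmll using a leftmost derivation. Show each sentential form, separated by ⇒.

S ⇒ cXl   [S → c X l]
cXl ⇒ cnSSl   [X → n S S]
cnSSl ⇒ cnYlSl   [S → Y l]
cnYlSl ⇒ cncmnlSl   [Y → c m n]
cncmnlSl ⇒ cncmnlYll   [S → Y l]
cncmnlYll ⇒ cncmnlmll   [Y → m]

S ⇒ cXl ⇒ cnSSl ⇒ cnYlSl ⇒ cncmnlSl ⇒ cncmnlYll ⇒ cncmnlmll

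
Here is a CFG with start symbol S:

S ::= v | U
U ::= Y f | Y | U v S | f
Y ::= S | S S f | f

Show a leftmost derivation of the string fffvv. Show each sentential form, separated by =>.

S => U => UvS => YvS => SSfvS => USfvS => fSfvS => fUfvS => fffvS => fffvv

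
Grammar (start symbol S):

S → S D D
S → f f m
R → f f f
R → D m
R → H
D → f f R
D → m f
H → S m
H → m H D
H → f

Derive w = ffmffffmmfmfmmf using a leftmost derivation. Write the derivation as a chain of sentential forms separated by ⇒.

S ⇒ SDD   [S → S D D]
SDD ⇒ ffmDD   [S → f f m]
ffmDD ⇒ ffmffRD   [D → f f R]
ffmffRD ⇒ ffmffHD   [R → H]
ffmffHD ⇒ ffmffSmD   [H → S m]
ffmffSmD ⇒ ffmffSDDmD   [S → S D D]
ffmffSDDmD ⇒ ffmffffmDDmD   [S → f f m]
ffmffffmDDmD ⇒ ffmffffmmfDmD   [D → m f]
ffmffffmmfDmD ⇒ ffmffffmmfmfmD   [D → m f]
ffmffffmmfmfmD ⇒ ffmffffmmfmfmmf   [D → m f]

S ⇒ SDD ⇒ ffmDD ⇒ ffmffRD ⇒ ffmffHD ⇒ ffmffSmD ⇒ ffmffSDDmD ⇒ ffmffffmDDmD ⇒ ffmffffmmfDmD ⇒ ffmffffmmfmfmD ⇒ ffmffffmmfmfmmf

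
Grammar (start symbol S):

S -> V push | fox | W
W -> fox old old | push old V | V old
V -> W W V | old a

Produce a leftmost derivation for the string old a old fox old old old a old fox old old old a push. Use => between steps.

S => V push   [S -> V push]
V push => W W V push   [V -> W W V]
W W V push => V old W V push   [W -> V old]
V old W V push => W W V old W V push   [V -> W W V]
W W V old W V push => V old W V old W V push   [W -> V old]
V old W V old W V push => old a old W V old W V push   [V -> old a]
old a old W V old W V push => old a old fox old old V old W V push   [W -> fox old old]
old a old fox old old V old W V push => old a old fox old old old a old W V push   [V -> old a]
old a old fox old old old a old W V push => old a old fox old old old a old fox old old V push   [W -> fox old old]
old a old fox old old old a old fox old old V push => old a old fox old old old a old fox old old old a push   [V -> old a]

S => V push => W W V push => V old W V push => W W V old W V push => V old W V old W V push => old a old W V old W V push => old a old fox old old V old W V push => old a old fox old old old a old W V push => old a old fox old old old a old fox old old V push => old a old fox old old old a old fox old old old a push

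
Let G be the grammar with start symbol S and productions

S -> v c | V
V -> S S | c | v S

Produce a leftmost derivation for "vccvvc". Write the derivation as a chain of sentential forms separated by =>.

S=>V=>SS=>VS=>SSS=>vcSS=>vcVS=>vccS=>vccV=>vccvS=>vccvvc

S => V   [S -> V]
V => SS   [V -> S S]
SS => VS   [S -> V]
VS => SSS   [V -> S S]
SSS => vcSS   [S -> v c]
vcSS => vcVS   [S -> V]
vcVS => vccS   [V -> c]
vccS => vccV   [S -> V]
vccV => vccvS   [V -> v S]
vccvS => vccvvc   [S -> v c]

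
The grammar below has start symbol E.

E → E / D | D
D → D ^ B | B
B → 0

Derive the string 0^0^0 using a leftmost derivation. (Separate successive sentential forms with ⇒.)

E ⇒ D ⇒ D^B ⇒ D^B^B ⇒ B^B^B ⇒ 0^B^B ⇒ 0^0^B ⇒ 0^0^0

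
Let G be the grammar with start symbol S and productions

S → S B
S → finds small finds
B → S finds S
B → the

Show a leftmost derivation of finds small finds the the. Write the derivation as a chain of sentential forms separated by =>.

S => S B => S B B => finds small finds B B => finds small finds the B => finds small finds the the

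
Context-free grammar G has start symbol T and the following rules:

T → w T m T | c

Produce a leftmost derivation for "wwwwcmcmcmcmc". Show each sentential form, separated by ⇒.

T ⇒ wTmT   [T → w T m T]
wTmT ⇒ wwTmTmT   [T → w T m T]
wwTmTmT ⇒ wwwTmTmTmT   [T → w T m T]
wwwTmTmTmT ⇒ wwwwTmTmTmTmT   [T → w T m T]
wwwwTmTmTmTmT ⇒ wwwwcmTmTmTmT   [T → c]
wwwwcmTmTmTmT ⇒ wwwwcmcmTmTmT   [T → c]
wwwwcmcmTmTmT ⇒ wwwwcmcmcmTmT   [T → c]
wwwwcmcmcmTmT ⇒ wwwwcmcmcmcmT   [T → c]
wwwwcmcmcmcmT ⇒ wwwwcmcmcmcmc   [T → c]

T ⇒ wTmT ⇒ wwTmTmT ⇒ wwwTmTmTmT ⇒ wwwwTmTmTmTmT ⇒ wwwwcmTmTmTmT ⇒ wwwwcmcmTmTmT ⇒ wwwwcmcmcmTmT ⇒ wwwwcmcmcmcmT ⇒ wwwwcmcmcmcmc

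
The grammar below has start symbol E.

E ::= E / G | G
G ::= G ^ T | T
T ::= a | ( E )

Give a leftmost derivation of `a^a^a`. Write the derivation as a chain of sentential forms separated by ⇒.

E ⇒ G   [E ::= G]
G ⇒ G^T   [G ::= G ^ T]
G^T ⇒ G^T^T   [G ::= G ^ T]
G^T^T ⇒ T^T^T   [G ::= T]
T^T^T ⇒ a^T^T   [T ::= a]
a^T^T ⇒ a^a^T   [T ::= a]
a^a^T ⇒ a^a^a   [T ::= a]

E⇒G⇒G^T⇒G^T^T⇒T^T^T⇒a^T^T⇒a^a^T⇒a^a^a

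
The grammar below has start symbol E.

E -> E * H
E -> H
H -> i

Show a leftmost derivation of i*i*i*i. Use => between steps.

E => E*H   [E -> E * H]
E*H => E*H*H   [E -> E * H]
E*H*H => E*H*H*H   [E -> E * H]
E*H*H*H => H*H*H*H   [E -> H]
H*H*H*H => i*H*H*H   [H -> i]
i*H*H*H => i*i*H*H   [H -> i]
i*i*H*H => i*i*i*H   [H -> i]
i*i*i*H => i*i*i*i   [H -> i]

E=>E*H=>E*H*H=>E*H*H*H=>H*H*H*H=>i*H*H*H=>i*i*H*H=>i*i*i*H=>i*i*i*i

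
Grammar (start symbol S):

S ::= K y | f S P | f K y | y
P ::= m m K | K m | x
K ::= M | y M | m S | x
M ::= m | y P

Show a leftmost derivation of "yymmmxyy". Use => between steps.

S => Ky   [S ::= K y]
Ky => yMy   [K ::= y M]
yMy => yyPy   [M ::= y P]
yyPy => yymmKy   [P ::= m m K]
yymmKy => yymmmSy   [K ::= m S]
yymmmSy => yymmmKyy   [S ::= K y]
yymmmKyy => yymmmxyy   [K ::= x]

S => Ky => yMy => yyPy => yymmKy => yymmmSy => yymmmKyy => yymmmxyy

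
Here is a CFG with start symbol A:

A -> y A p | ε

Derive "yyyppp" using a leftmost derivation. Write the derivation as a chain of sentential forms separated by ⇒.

A ⇒ yAp ⇒ yyApp ⇒ yyyAppp ⇒ yyyppp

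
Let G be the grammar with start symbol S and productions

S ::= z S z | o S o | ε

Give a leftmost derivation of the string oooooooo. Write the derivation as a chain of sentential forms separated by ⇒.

S ⇒ oSo   [S ::= o S o]
oSo ⇒ ooSoo   [S ::= o S o]
ooSoo ⇒ oooSooo   [S ::= o S o]
oooSooo ⇒ ooooSoooo   [S ::= o S o]
ooooSoooo ⇒ oooooooo   [S ::= ε]

S ⇒ oSo ⇒ ooSoo ⇒ oooSooo ⇒ ooooSoooo ⇒ oooooooo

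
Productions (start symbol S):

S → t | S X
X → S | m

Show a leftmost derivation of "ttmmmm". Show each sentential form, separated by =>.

S => SX   [S → S X]
SX => SXX   [S → S X]
SXX => SXXX   [S → S X]
SXXX => SXXXX   [S → S X]
SXXXX => SXXXXX   [S → S X]
SXXXXX => tXXXXX   [S → t]
tXXXXX => tSXXXX   [X → S]
tSXXXX => ttXXXX   [S → t]
ttXXXX => ttmXXX   [X → m]
ttmXXX => ttmmXX   [X → m]
ttmmXX => ttmmmX   [X → m]
ttmmmX => ttmmmm   [X → m]

S => SX => SXX => SXXX => SXXXX => SXXXXX => tXXXXX => tSXXXX => ttXXXX => ttmXXX => ttmmXX => ttmmmX => ttmmmm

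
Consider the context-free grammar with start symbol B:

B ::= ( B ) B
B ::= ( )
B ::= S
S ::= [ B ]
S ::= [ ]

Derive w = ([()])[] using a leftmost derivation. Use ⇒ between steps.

B ⇒ (B)B ⇒ (S)B ⇒ ([B])B ⇒ ([()])B ⇒ ([()])S ⇒ ([()])[]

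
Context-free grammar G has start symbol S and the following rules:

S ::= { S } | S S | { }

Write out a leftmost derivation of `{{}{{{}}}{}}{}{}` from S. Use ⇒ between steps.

S ⇒ SS   [S ::= S S]
SS ⇒ SSS   [S ::= S S]
SSS ⇒ {S}SS   [S ::= { S }]
{S}SS ⇒ {SS}SS   [S ::= S S]
{SS}SS ⇒ {{}S}SS   [S ::= { }]
{{}S}SS ⇒ {{}SS}SS   [S ::= S S]
{{}SS}SS ⇒ {{}{S}S}SS   [S ::= { S }]
{{}{S}S}SS ⇒ {{}{{S}}S}SS   [S ::= { S }]
{{}{{S}}S}SS ⇒ {{}{{{}}}S}SS   [S ::= { }]
{{}{{{}}}S}SS ⇒ {{}{{{}}}{}}SS   [S ::= { }]
{{}{{{}}}{}}SS ⇒ {{}{{{}}}{}}{}S   [S ::= { }]
{{}{{{}}}{}}{}S ⇒ {{}{{{}}}{}}{}{}   [S ::= { }]

S ⇒ SS ⇒ SSS ⇒ {S}SS ⇒ {SS}SS ⇒ {{}S}SS ⇒ {{}SS}SS ⇒ {{}{S}S}SS ⇒ {{}{{S}}S}SS ⇒ {{}{{{}}}S}SS ⇒ {{}{{{}}}{}}SS ⇒ {{}{{{}}}{}}{}S ⇒ {{}{{{}}}{}}{}{}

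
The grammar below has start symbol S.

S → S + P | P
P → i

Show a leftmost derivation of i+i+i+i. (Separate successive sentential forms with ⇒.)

S ⇒ S+P   [S → S + P]
S+P ⇒ S+P+P   [S → S + P]
S+P+P ⇒ S+P+P+P   [S → S + P]
S+P+P+P ⇒ P+P+P+P   [S → P]
P+P+P+P ⇒ i+P+P+P   [P → i]
i+P+P+P ⇒ i+i+P+P   [P → i]
i+i+P+P ⇒ i+i+i+P   [P → i]
i+i+i+P ⇒ i+i+i+i   [P → i]

S ⇒ S+P ⇒ S+P+P ⇒ S+P+P+P ⇒ P+P+P+P ⇒ i+P+P+P ⇒ i+i+P+P ⇒ i+i+i+P ⇒ i+i+i+i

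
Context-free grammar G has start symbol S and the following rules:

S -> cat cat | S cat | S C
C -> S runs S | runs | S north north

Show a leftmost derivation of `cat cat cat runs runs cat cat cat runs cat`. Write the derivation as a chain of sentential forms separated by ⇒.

S ⇒ S cat   [S -> S cat]
S cat ⇒ S C cat   [S -> S C]
S C cat ⇒ S cat C cat   [S -> S cat]
S cat C cat ⇒ S cat cat C cat   [S -> S cat]
S cat cat C cat ⇒ S cat cat cat C cat   [S -> S cat]
S cat cat cat C cat ⇒ S C cat cat cat C cat   [S -> S C]
S C cat cat cat C cat ⇒ S C C cat cat cat C cat   [S -> S C]
S C C cat cat cat C cat ⇒ S cat C C cat cat cat C cat   [S -> S cat]
S cat C C cat cat cat C cat ⇒ cat cat cat C C cat cat cat C cat   [S -> cat cat]
cat cat cat C C cat cat cat C cat ⇒ cat cat cat runs C cat cat cat C cat   [C -> runs]
cat cat cat runs C cat cat cat C cat ⇒ cat cat cat runs runs cat cat cat C cat   [C -> runs]
cat cat cat runs runs cat cat cat C cat ⇒ cat cat cat runs runs cat cat cat runs cat   [C -> runs]

S ⇒ S cat ⇒ S C cat ⇒ S cat C cat ⇒ S cat cat C cat ⇒ S cat cat cat C cat ⇒ S C cat cat cat C cat ⇒ S C C cat cat cat C cat ⇒ S cat C C cat cat cat C cat ⇒ cat cat cat C C cat cat cat C cat ⇒ cat cat cat runs C cat cat cat C cat ⇒ cat cat cat runs runs cat cat cat C cat ⇒ cat cat cat runs runs cat cat cat runs cat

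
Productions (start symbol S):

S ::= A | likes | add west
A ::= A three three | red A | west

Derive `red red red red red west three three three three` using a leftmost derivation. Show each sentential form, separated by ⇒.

S ⇒ A ⇒ red A ⇒ red A three three ⇒ red red A three three ⇒ red red A three three three three ⇒ red red red A three three three three ⇒ red red red red A three three three three ⇒ red red red red red A three three three three ⇒ red red red red red west three three three three

S ⇒ A   [S ::= A]
A ⇒ red A   [A ::= red A]
red A ⇒ red A three three   [A ::= A three three]
red A three three ⇒ red red A three three   [A ::= red A]
red red A three three ⇒ red red A three three three three   [A ::= A three three]
red red A three three three three ⇒ red red red A three three three three   [A ::= red A]
red red red A three three three three ⇒ red red red red A three three three three   [A ::= red A]
red red red red A three three three three ⇒ red red red red red A three three three three   [A ::= red A]
red red red red red A three three three three ⇒ red red red red red west three three three three   [A ::= west]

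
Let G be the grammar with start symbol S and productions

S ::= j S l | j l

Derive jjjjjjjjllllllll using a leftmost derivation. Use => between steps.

S => jSl => jjSll => jjjSlll => jjjjSllll => jjjjjSlllll => jjjjjjSllllll => jjjjjjjSlllllll => jjjjjjjjllllllll

S => jSl   [S ::= j S l]
jSl => jjSll   [S ::= j S l]
jjSll => jjjSlll   [S ::= j S l]
jjjSlll => jjjjSllll   [S ::= j S l]
jjjjSllll => jjjjjSlllll   [S ::= j S l]
jjjjjSlllll => jjjjjjSllllll   [S ::= j S l]
jjjjjjSllllll => jjjjjjjSlllllll   [S ::= j S l]
jjjjjjjSlllllll => jjjjjjjjllllllll   [S ::= j l]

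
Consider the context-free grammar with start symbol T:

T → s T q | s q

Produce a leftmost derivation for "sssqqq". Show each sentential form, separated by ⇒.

T ⇒ sTq ⇒ ssTqq ⇒ sssqqq

T ⇒ sTq   [T → s T q]
sTq ⇒ ssTqq   [T → s T q]
ssTqq ⇒ sssqqq   [T → s q]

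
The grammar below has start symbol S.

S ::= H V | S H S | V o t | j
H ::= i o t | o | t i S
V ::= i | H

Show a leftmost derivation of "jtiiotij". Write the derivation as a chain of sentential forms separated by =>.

S=>SHS=>jHS=>jtiSS=>jtiHVS=>jtiiotVS=>jtiiotiS=>jtiiotij

S => SHS   [S ::= S H S]
SHS => jHS   [S ::= j]
jHS => jtiSS   [H ::= t i S]
jtiSS => jtiHVS   [S ::= H V]
jtiHVS => jtiiotVS   [H ::= i o t]
jtiiotVS => jtiiotiS   [V ::= i]
jtiiotiS => jtiiotij   [S ::= j]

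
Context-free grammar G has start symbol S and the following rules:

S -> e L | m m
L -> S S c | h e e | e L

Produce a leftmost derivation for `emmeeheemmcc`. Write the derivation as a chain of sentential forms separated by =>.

S=>eL=>eSSc=>emmSc=>emmeLc=>emmeSScc=>emmeeLScc=>emmeeheeScc=>emmeeheemmcc

S => eL   [S -> e L]
eL => eSSc   [L -> S S c]
eSSc => emmSc   [S -> m m]
emmSc => emmeLc   [S -> e L]
emmeLc => emmeSScc   [L -> S S c]
emmeSScc => emmeeLScc   [S -> e L]
emmeeLScc => emmeeheeScc   [L -> h e e]
emmeeheeScc => emmeeheemmcc   [S -> m m]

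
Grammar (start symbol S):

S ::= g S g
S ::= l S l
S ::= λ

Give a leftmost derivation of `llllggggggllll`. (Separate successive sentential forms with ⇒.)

S ⇒ lSl ⇒ llSll ⇒ lllSlll ⇒ llllSllll ⇒ llllgSgllll ⇒ llllggSggllll ⇒ llllgggSgggllll ⇒ llllggggggllll

S ⇒ lSl   [S ::= l S l]
lSl ⇒ llSll   [S ::= l S l]
llSll ⇒ lllSlll   [S ::= l S l]
lllSlll ⇒ llllSllll   [S ::= l S l]
llllSllll ⇒ llllgSgllll   [S ::= g S g]
llllgSgllll ⇒ llllggSggllll   [S ::= g S g]
llllggSggllll ⇒ llllgggSgggllll   [S ::= g S g]
llllgggSgggllll ⇒ llllggggggllll   [S ::= λ]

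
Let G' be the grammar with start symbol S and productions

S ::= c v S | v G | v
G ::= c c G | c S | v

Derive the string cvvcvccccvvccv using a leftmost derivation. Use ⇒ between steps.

S ⇒ cvS   [S ::= c v S]
cvS ⇒ cvvG   [S ::= v G]
cvvG ⇒ cvvcS   [G ::= c S]
cvvcS ⇒ cvvcvG   [S ::= v G]
cvvcvG ⇒ cvvcvccG   [G ::= c c G]
cvvcvccG ⇒ cvvcvcccS   [G ::= c S]
cvvcvcccS ⇒ cvvcvccccvS   [S ::= c v S]
cvvcvccccvS ⇒ cvvcvccccvvG   [S ::= v G]
cvvcvccccvvG ⇒ cvvcvccccvvccG   [G ::= c c G]
cvvcvccccvvccG ⇒ cvvcvccccvvccv   [G ::= v]

S ⇒ cvS ⇒ cvvG ⇒ cvvcS ⇒ cvvcvG ⇒ cvvcvccG ⇒ cvvcvcccS ⇒ cvvcvccccvS ⇒ cvvcvccccvvG ⇒ cvvcvccccvvccG ⇒ cvvcvccccvvccv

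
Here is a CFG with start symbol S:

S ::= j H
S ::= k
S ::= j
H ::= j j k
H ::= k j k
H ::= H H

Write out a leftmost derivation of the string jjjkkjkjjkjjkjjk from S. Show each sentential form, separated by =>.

S => jH => jHH => jHHH => jjjkHH => jjjkHHH => jjjkHHHH => jjjkkjkHHH => jjjkkjkjjkHH => jjjkkjkjjkjjkH => jjjkkjkjjkjjkjjk

S => jH   [S ::= j H]
jH => jHH   [H ::= H H]
jHH => jHHH   [H ::= H H]
jHHH => jjjkHH   [H ::= j j k]
jjjkHH => jjjkHHH   [H ::= H H]
jjjkHHH => jjjkHHHH   [H ::= H H]
jjjkHHHH => jjjkkjkHHH   [H ::= k j k]
jjjkkjkHHH => jjjkkjkjjkHH   [H ::= j j k]
jjjkkjkjjkHH => jjjkkjkjjkjjkH   [H ::= j j k]
jjjkkjkjjkjjkH => jjjkkjkjjkjjkjjk   [H ::= j j k]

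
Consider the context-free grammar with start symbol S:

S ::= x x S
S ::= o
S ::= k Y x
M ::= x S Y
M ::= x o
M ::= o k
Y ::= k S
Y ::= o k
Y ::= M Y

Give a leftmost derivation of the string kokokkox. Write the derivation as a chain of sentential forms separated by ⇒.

S ⇒ kYx   [S ::= k Y x]
kYx ⇒ kMYx   [Y ::= M Y]
kMYx ⇒ kokYx   [M ::= o k]
kokYx ⇒ kokMYx   [Y ::= M Y]
kokMYx ⇒ kokokYx   [M ::= o k]
kokokYx ⇒ kokokkSx   [Y ::= k S]
kokokkSx ⇒ kokokkox   [S ::= o]

S ⇒ kYx ⇒ kMYx ⇒ kokYx ⇒ kokMYx ⇒ kokokYx ⇒ kokokkSx ⇒ kokokkox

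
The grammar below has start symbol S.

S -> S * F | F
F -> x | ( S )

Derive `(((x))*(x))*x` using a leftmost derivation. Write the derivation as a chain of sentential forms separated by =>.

S => S*F   [S -> S * F]
S*F => F*F   [S -> F]
F*F => (S)*F   [F -> ( S )]
(S)*F => (S*F)*F   [S -> S * F]
(S*F)*F => (F*F)*F   [S -> F]
(F*F)*F => ((S)*F)*F   [F -> ( S )]
((S)*F)*F => ((F)*F)*F   [S -> F]
((F)*F)*F => (((S))*F)*F   [F -> ( S )]
(((S))*F)*F => (((F))*F)*F   [S -> F]
(((F))*F)*F => (((x))*F)*F   [F -> x]
(((x))*F)*F => (((x))*(S))*F   [F -> ( S )]
(((x))*(S))*F => (((x))*(F))*F   [S -> F]
(((x))*(F))*F => (((x))*(x))*F   [F -> x]
(((x))*(x))*F => (((x))*(x))*x   [F -> x]

S => S*F => F*F => (S)*F => (S*F)*F => (F*F)*F => ((S)*F)*F => ((F)*F)*F => (((S))*F)*F => (((F))*F)*F => (((x))*F)*F => (((x))*(S))*F => (((x))*(F))*F => (((x))*(x))*F => (((x))*(x))*x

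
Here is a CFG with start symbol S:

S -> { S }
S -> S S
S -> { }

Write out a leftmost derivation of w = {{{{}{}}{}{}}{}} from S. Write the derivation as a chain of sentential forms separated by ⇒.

S ⇒ {S}   [S -> { S }]
{S} ⇒ {SS}   [S -> S S]
{SS} ⇒ {{S}S}   [S -> { S }]
{{S}S} ⇒ {{SS}S}   [S -> S S]
{{SS}S} ⇒ {{SSS}S}   [S -> S S]
{{SSS}S} ⇒ {{{S}SS}S}   [S -> { S }]
{{{S}SS}S} ⇒ {{{SS}SS}S}   [S -> S S]
{{{SS}SS}S} ⇒ {{{{}S}SS}S}   [S -> { }]
{{{{}S}SS}S} ⇒ {{{{}{}}SS}S}   [S -> { }]
{{{{}{}}SS}S} ⇒ {{{{}{}}{}S}S}   [S -> { }]
{{{{}{}}{}S}S} ⇒ {{{{}{}}{}{}}S}   [S -> { }]
{{{{}{}}{}{}}S} ⇒ {{{{}{}}{}{}}{}}   [S -> { }]

S ⇒ {S} ⇒ {SS} ⇒ {{S}S} ⇒ {{SS}S} ⇒ {{SSS}S} ⇒ {{{S}SS}S} ⇒ {{{SS}SS}S} ⇒ {{{{}S}SS}S} ⇒ {{{{}{}}SS}S} ⇒ {{{{}{}}{}S}S} ⇒ {{{{}{}}{}{}}S} ⇒ {{{{}{}}{}{}}{}}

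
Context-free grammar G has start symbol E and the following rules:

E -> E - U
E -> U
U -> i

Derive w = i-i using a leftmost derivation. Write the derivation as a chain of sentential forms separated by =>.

E=>E-U=>U-U=>i-U=>i-i

E => E-U   [E -> E - U]
E-U => U-U   [E -> U]
U-U => i-U   [U -> i]
i-U => i-i   [U -> i]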